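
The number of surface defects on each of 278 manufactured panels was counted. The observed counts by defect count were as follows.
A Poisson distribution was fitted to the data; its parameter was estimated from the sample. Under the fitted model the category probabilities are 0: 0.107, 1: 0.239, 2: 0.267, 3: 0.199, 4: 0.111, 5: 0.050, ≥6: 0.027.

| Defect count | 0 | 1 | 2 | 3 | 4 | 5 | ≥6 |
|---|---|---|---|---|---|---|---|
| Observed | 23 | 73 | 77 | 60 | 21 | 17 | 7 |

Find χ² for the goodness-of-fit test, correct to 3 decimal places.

Expected counts E_i = n·p_i: 278×0.107 = 29.746, 278×0.239 = 66.442, 278×0.267 = 74.226, 278×0.199 = 55.322, 278×0.111 = 30.858, 278×0.050 = 13.9, 278×0.027 = 7.506.
0: (23 − 29.746)²/29.746 = 45.508516/29.746 = 1.5299
1: (73 − 66.442)²/66.442 = 43.007364/66.442 = 0.6473
2: (77 − 74.226)²/74.226 = 7.695076/74.226 = 0.1037
3: (60 − 55.322)²/55.322 = 21.883684/55.322 = 0.3956
4: (21 − 30.858)²/30.858 = 97.180164/30.858 = 3.1493
5: (17 − 13.9)²/13.9 = 9.61/13.9 = 0.6914
≥6: (7 − 7.506)²/7.506 = 0.256036/7.506 = 0.0341
Sum = 6.551

6.551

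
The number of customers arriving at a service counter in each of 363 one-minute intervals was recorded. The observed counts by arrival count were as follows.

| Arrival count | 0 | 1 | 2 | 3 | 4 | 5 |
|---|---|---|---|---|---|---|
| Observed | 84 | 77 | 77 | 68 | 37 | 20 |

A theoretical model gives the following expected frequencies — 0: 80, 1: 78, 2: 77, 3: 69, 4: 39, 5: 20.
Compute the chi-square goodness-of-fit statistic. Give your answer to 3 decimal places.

0.330

cat         O        E   (O−E)²/E
0          84       80     0.2000
1          77       78     0.0128
2          77       77     0.0000
3          68       69     0.0145
4          37       39     0.1026
5          20       20     0.0000
Sum = 0.330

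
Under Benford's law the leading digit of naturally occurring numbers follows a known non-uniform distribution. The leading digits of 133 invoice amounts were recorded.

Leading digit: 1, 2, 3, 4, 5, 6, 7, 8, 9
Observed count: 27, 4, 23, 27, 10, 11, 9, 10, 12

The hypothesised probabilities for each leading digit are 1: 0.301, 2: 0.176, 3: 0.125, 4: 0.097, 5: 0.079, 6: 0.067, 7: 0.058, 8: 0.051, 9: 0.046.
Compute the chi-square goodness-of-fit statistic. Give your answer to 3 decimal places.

Expected counts E_i = n·p_i: 133×0.301 = 40.033, 133×0.176 = 23.408, 133×0.125 = 16.625, 133×0.097 = 12.901, 133×0.079 = 10.507, 133×0.067 = 8.911, 133×0.058 = 7.714, 133×0.051 = 6.783, 133×0.046 = 6.118.
cat         O        E   (O−E)²/E
1          27   40.033     4.2430
2           4   23.408    16.0915
3          23   16.625     2.4445
4          27   12.901    15.4082
5          10   10.507     0.0245
6          11    8.911     0.4897
7           9    7.714     0.2144
8          10    6.783     1.5257
9          12    6.118     5.6551
Sum = 46.097

46.097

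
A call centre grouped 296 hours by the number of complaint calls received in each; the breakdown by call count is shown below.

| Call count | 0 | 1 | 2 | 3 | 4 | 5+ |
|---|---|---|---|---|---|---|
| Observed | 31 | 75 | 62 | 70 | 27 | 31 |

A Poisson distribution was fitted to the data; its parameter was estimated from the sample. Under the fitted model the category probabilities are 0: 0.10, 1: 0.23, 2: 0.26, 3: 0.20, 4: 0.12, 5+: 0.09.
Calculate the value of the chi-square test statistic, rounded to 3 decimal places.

Expected counts E_i = n·p_i: 296×0.10 = 29.6, 296×0.23 = 68.08, 296×0.26 = 76.96, 296×0.20 = 59.2, 296×0.12 = 35.52, 296×0.09 = 26.64.
χ² = (31−29.6)²/29.6 + (75−68.08)²/68.08 + (62−76.96)²/76.96 + (70−59.2)²/59.2 + (27−35.52)²/35.52 + (31−26.64)²/26.64
   = 0.0662 + 0.7034 + 2.9080 + 1.9703 + 2.0436 + 0.7136
Sum = 8.405

8.405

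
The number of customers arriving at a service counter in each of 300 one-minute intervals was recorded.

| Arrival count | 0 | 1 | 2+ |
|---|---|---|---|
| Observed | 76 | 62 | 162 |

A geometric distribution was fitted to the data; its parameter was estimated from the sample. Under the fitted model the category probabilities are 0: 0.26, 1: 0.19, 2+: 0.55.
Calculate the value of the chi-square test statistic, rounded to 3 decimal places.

0.544

Expected counts E_i = n·p_i: 300×0.26 = 78, 300×0.19 = 57, 300×0.55 = 165.
χ² = (76−78)²/78 + (62−57)²/57 + (162−165)²/165
   = 0.0513 + 0.4386 + 0.0545
Sum = 0.544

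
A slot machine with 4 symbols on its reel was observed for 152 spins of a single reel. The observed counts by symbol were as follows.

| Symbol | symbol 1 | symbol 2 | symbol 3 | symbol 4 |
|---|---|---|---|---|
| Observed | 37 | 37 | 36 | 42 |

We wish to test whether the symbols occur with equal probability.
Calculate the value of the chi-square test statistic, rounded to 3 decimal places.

0.579

Under H₀ each category has probability 1/4, so each expected count is 152/4 = 38.
χ² = (37−38)²/38 + (37−38)²/38 + (36−38)²/38 + (42−38)²/38
   = 0.0263 + 0.0263 + 0.1053 + 0.4211
Sum = 0.579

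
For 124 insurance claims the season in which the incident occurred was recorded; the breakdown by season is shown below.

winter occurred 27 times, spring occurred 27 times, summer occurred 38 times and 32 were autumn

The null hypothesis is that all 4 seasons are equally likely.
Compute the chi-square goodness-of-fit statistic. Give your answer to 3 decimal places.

Under H₀ each category has probability 1/4, so each expected count is 124/4 = 31.
cat         O        E   (O−E)²/E
winter     27       31     0.5161
spring     27       31     0.5161
summer     38       31     1.5806
autumn     32       31     0.0323
Sum = 2.645

2.645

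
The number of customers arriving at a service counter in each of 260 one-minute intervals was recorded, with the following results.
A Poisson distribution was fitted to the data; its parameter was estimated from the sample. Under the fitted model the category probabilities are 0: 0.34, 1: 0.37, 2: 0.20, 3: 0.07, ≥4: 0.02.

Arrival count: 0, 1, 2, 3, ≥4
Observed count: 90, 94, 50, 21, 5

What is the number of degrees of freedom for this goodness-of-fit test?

3

There are k = 5 categories and 1 parameter estimated from the data, so df = 5 − 1 − 1 = 3.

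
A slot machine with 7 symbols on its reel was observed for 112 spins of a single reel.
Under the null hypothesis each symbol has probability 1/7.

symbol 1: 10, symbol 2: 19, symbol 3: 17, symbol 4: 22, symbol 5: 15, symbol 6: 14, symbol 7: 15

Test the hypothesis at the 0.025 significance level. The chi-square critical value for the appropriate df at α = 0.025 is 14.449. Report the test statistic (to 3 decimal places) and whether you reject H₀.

5.500; do not reject

Under H₀ each category has probability 1/7, so each expected count is 112/7 = 16.
χ² = (10−16)²/16 + (19−16)²/16 + (17−16)²/16 + (22−16)²/16 + (15−16)²/16 + (14−16)²/16 + (15−16)²/16
   = 2.2500 + 0.5625 + 0.0625 + 2.2500 + 0.0625 + 0.2500 + 0.0625
Sum = 5.500
df = 6. Since 5.500 < 14.449, we do not reject H₀.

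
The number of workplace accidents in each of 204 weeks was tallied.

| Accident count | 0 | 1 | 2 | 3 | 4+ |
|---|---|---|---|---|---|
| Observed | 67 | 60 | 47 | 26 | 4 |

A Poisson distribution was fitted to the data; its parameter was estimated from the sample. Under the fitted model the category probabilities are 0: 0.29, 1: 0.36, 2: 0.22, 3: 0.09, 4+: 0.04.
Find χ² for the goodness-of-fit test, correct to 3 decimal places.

Expected counts E_i = n·p_i: 204×0.29 = 59.16, 204×0.36 = 73.44, 204×0.22 = 44.88, 204×0.09 = 18.36, 204×0.04 = 8.16.
cat         O        E   (O−E)²/E
0          67    59.16     1.0390
1          60    73.44     2.4596
2          47    44.88     0.1001
3          26    18.36     3.1792
4+          4     8.16     2.1208
Sum = 8.899

8.899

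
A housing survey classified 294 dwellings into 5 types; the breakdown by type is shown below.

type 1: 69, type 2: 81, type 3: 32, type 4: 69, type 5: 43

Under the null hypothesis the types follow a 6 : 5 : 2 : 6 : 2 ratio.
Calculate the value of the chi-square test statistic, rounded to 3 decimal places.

Ratio total = 21. Expected counts: 294×6/21 = 84, 294×5/21 = 70, 294×2/21 = 28, 294×6/21 = 84, 294×2/21 = 28.
χ² = (69−84)²/84 + (81−70)²/70 + (32−28)²/28 + (69−84)²/84 + (43−28)²/28
   = 2.6786 + 1.7286 + 0.5714 + 2.6786 + 8.0357
Sum = 15.693

15.693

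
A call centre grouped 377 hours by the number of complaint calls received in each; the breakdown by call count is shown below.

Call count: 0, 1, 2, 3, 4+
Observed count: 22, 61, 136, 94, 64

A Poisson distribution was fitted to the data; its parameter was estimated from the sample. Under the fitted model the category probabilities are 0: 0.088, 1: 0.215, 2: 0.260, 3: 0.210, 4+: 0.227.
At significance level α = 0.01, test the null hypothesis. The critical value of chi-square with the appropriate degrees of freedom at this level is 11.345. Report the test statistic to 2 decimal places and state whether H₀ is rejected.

31.66; reject

Expected counts E_i = n·p_i: 377×0.088 = 33.176, 377×0.215 = 81.055, 377×0.260 = 98.02, 377×0.210 = 79.17, 377×0.227 = 85.579.
0: (22 − 33.176)²/33.176 = 124.902976/33.176 = 3.765
1: (61 − 81.055)²/81.055 = 402.203025/81.055 = 4.962
2: (136 − 98.02)²/98.02 = 1442.4804/98.02 = 14.716
3: (94 − 79.17)²/79.17 = 219.9289/79.17 = 2.778
4+: (64 − 85.579)²/85.579 = 465.653241/85.579 = 5.441
Sum = 31.66
df = 3. Since 31.66 > 11.345, we reject H₀.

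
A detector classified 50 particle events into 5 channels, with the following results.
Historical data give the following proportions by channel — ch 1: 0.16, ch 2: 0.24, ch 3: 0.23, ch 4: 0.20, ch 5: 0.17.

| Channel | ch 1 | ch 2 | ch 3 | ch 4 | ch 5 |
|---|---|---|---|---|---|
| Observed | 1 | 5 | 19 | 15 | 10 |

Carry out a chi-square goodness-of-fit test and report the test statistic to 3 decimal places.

17.864

Expected counts E_i = n·p_i: 50×0.16 = 8, 50×0.24 = 12, 50×0.23 = 11.5, 50×0.20 = 10, 50×0.17 = 8.5.
ch 1: (1 − 8)²/8 = 49/8 = 6.1250
ch 2: (5 − 12)²/12 = 49/12 = 4.0833
ch 3: (19 − 11.5)²/11.5 = 56.25/11.5 = 4.8913
ch 4: (15 − 10)²/10 = 25/10 = 2.5000
ch 5: (10 − 8.5)²/8.5 = 2.25/8.5 = 0.2647
Sum = 17.864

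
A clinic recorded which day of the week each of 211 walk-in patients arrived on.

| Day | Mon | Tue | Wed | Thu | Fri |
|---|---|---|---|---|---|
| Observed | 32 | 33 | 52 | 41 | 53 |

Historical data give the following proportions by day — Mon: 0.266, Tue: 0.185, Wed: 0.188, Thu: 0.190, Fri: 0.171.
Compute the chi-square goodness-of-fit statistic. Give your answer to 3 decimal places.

23.092

Expected counts E_i = n·p_i: 211×0.266 = 56.126, 211×0.185 = 39.035, 211×0.188 = 39.668, 211×0.190 = 40.09, 211×0.171 = 36.081.
χ² = (32−56.126)²/56.126 + (33−39.035)²/39.035 + (52−39.668)²/39.668 + (41−40.09)²/40.09 + (53−36.081)²/36.081
   = 10.3707 + 0.9330 + 3.8338 + 0.0207 + 7.9336
Sum = 23.092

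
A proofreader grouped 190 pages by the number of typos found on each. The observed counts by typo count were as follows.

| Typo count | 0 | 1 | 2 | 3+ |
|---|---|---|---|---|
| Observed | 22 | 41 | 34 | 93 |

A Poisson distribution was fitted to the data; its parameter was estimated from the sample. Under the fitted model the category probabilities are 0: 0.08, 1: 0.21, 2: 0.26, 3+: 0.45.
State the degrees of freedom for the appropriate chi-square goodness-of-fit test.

There are k = 4 categories and 1 parameter estimated from the data, so df = 4 − 1 − 1 = 2.

2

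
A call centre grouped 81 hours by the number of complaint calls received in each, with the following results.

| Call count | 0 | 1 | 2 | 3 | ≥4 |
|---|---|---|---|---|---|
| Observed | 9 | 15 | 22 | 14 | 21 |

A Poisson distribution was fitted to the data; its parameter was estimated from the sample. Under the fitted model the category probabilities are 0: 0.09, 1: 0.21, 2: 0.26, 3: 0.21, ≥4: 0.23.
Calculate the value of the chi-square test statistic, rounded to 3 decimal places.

1.515

Expected counts E_i = n·p_i: 81×0.09 = 7.29, 81×0.21 = 17.01, 81×0.26 = 21.06, 81×0.21 = 17.01, 81×0.23 = 18.63.
χ² = (9−7.29)²/7.29 + (15−17.01)²/17.01 + (22−21.06)²/21.06 + (14−17.01)²/17.01 + (21−18.63)²/18.63
   = 0.4011 + 0.2375 + 0.0420 + 0.5326 + 0.3015
Sum = 1.515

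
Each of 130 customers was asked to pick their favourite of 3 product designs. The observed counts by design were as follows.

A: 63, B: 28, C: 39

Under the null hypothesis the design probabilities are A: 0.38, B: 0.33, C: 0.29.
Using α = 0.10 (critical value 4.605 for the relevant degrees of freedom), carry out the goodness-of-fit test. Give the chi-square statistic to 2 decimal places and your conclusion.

Expected counts E_i = n·p_i: 130×0.38 = 49.4, 130×0.33 = 42.9, 130×0.29 = 37.7.
cat         O        E   (O−E)²/E
A          63     49.4      3.744
B          28     42.9      5.175
C          39     37.7      0.045
Sum = 8.96
df = 2. Since 8.96 > 4.605, we reject H₀.

8.96; reject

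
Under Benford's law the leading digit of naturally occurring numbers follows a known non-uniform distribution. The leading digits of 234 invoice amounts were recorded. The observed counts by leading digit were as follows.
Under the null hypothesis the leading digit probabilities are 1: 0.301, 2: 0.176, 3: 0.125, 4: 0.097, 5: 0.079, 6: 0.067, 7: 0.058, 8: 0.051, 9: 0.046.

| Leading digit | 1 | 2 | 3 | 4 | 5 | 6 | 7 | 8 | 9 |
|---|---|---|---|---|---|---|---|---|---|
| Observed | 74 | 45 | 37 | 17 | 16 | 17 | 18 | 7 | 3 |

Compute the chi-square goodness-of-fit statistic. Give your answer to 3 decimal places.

13.548

Expected counts E_i = n·p_i: 234×0.301 = 70.434, 234×0.176 = 41.184, 234×0.125 = 29.25, 234×0.097 = 22.698, 234×0.079 = 18.486, 234×0.067 = 15.678, 234×0.058 = 13.572, 234×0.051 = 11.934, 234×0.046 = 10.764.
1: (74 − 70.434)²/70.434 = 12.716356/70.434 = 0.1805
2: (45 − 41.184)²/41.184 = 14.561856/41.184 = 0.3536
3: (37 − 29.25)²/29.25 = 60.0625/29.25 = 2.0534
4: (17 − 22.698)²/22.698 = 32.467204/22.698 = 1.4304
5: (16 − 18.486)²/18.486 = 6.180196/18.486 = 0.3343
6: (17 − 15.678)²/15.678 = 1.747684/15.678 = 0.1115
7: (18 − 13.572)²/13.572 = 19.607184/13.572 = 1.4447
8: (7 − 11.934)²/11.934 = 24.344356/11.934 = 2.0399
9: (3 − 10.764)²/10.764 = 60.279696/10.764 = 5.6001
Sum = 13.548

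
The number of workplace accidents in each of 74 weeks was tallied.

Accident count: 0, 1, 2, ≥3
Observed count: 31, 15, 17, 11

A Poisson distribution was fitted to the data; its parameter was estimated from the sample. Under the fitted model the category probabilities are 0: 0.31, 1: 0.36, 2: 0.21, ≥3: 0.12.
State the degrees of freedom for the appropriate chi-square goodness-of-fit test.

There are k = 4 categories and 1 parameter estimated from the data, so df = 4 − 1 − 1 = 2.

2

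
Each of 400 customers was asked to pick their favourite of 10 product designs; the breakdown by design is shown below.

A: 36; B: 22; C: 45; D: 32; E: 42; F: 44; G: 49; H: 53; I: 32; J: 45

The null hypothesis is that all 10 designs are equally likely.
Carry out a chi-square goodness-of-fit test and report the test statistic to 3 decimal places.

19.700

Under H₀ each category has probability 1/10, so each expected count is 400/10 = 40.
χ² = (36−40)²/40 + (22−40)²/40 + (45−40)²/40 + (32−40)²/40 + (42−40)²/40 + (44−40)²/40 + (49−40)²/40 + (53−40)²/40 + (32−40)²/40 + (45−40)²/40
   = 0.4000 + 8.1000 + 0.6250 + 1.6000 + 0.1000 + 0.4000 + 2.0250 + 4.2250 + 1.6000 + 0.6250
Sum = 19.700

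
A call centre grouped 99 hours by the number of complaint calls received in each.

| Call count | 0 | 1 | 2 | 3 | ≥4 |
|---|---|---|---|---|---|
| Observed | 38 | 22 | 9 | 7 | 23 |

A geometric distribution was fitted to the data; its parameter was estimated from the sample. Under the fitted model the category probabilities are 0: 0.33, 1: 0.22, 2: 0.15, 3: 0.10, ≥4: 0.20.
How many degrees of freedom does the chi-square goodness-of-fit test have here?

There are k = 5 categories and 1 parameter estimated from the data, so df = 5 − 1 − 1 = 3.

3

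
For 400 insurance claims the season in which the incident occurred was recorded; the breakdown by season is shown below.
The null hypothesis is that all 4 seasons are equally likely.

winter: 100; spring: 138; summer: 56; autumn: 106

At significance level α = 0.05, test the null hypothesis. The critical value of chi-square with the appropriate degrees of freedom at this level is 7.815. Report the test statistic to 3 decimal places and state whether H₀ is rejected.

34.160; reject

Under H₀ each category has probability 1/4, so each expected count is 400/4 = 100.
cat         O        E   (O−E)²/E
winter    100      100     0.0000
spring    138      100    14.4400
summer     56      100    19.3600
autumn    106      100     0.3600
Sum = 34.160
df = 3. Since 34.160 > 7.815, we reject H₀.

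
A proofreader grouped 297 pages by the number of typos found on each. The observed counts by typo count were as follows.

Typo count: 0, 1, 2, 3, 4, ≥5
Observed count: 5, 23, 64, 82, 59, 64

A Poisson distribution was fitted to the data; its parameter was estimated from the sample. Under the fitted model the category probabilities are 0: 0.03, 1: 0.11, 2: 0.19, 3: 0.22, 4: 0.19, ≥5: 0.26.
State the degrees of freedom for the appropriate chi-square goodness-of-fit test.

There are k = 6 categories and 1 parameter estimated from the data, so df = 6 − 1 − 1 = 4.

4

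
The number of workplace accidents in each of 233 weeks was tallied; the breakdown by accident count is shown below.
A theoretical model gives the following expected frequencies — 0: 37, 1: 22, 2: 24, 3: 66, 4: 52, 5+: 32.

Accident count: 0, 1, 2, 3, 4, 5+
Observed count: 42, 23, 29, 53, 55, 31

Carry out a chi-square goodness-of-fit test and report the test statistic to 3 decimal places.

χ² = (42−37)²/37 + (23−22)²/22 + (29−24)²/24 + (53−66)²/66 + (55−52)²/52 + (31−32)²/32
   = 0.6757 + 0.0455 + 1.0417 + 2.5606 + 0.1731 + 0.0313
Sum = 4.528

4.528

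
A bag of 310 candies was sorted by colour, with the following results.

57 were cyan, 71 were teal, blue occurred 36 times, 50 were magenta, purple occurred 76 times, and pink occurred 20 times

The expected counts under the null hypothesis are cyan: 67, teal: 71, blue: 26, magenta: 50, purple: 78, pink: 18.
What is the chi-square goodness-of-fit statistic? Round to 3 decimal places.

5.612

cat          O        E   (O−E)²/E
cyan        57       67     1.4925
teal        71       71     0.0000
blue        36       26     3.8462
magenta     50       50     0.0000
purple      76       78     0.0513
pink        20       18     0.2222
Sum = 5.612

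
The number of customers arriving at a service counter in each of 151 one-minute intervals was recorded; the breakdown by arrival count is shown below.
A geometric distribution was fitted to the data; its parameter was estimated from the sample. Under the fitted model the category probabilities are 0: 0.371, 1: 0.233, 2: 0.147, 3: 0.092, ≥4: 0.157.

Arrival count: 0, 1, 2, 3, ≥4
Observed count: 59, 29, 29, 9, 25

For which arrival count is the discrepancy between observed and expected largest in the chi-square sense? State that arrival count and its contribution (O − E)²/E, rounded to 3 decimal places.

Expected counts E_i = n·p_i: 151×0.371 = 56.021, 151×0.233 = 35.183, 151×0.147 = 22.197, 151×0.092 = 13.892, 151×0.157 = 23.707.
χ² = (59−56.021)²/56.021 + (29−35.183)²/35.183 + (29−22.197)²/22.197 + (9−13.892)²/13.892 + (25−23.707)²/23.707
   = 0.1584 + 1.0866 + 2.0850 + 1.7227 + 0.0705
The largest term is for 2: 2.085.

2, 2.085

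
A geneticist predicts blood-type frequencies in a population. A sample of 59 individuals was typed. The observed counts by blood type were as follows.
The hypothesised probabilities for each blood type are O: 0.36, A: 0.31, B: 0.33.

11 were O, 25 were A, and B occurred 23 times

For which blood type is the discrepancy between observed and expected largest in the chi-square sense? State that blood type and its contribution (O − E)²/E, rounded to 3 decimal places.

Expected counts E_i = n·p_i: 59×0.36 = 21.24, 59×0.31 = 18.29, 59×0.33 = 19.47.
O: (11 − 21.24)²/21.24 = 104.8576/21.24 = 4.9368
A: (25 − 18.29)²/18.29 = 45.0241/18.29 = 2.4617
B: (23 − 19.47)²/19.47 = 12.4609/19.47 = 0.6400
The largest term is for O: 4.937.

O, 4.937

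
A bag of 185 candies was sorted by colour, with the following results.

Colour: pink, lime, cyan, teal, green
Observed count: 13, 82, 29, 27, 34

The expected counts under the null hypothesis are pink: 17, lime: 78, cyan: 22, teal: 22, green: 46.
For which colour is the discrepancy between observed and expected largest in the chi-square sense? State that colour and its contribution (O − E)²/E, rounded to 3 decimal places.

χ² = (13−17)²/17 + (82−78)²/78 + (29−22)²/22 + (27−22)²/22 + (34−46)²/46
   = 0.9412 + 0.2051 + 2.2273 + 1.1364 + 3.1304
The largest term is for green: 3.130.

green, 3.130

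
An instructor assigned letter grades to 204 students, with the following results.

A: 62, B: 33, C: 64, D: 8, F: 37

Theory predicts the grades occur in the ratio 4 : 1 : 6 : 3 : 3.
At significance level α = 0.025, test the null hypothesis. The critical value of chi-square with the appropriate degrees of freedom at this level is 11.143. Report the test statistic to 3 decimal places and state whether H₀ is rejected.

Ratio total = 17. Expected counts: 204×4/17 = 48, 204×1/17 = 12, 204×6/17 = 72, 204×3/17 = 36, 204×3/17 = 36.
χ² = (62−48)²/48 + (33−12)²/12 + (64−72)²/72 + (8−36)²/36 + (37−36)²/36
   = 4.0833 + 36.7500 + 0.8889 + 21.7778 + 0.0278
Sum = 63.528
df = 4. Since 63.528 > 11.143, we reject H₀.

63.528; reject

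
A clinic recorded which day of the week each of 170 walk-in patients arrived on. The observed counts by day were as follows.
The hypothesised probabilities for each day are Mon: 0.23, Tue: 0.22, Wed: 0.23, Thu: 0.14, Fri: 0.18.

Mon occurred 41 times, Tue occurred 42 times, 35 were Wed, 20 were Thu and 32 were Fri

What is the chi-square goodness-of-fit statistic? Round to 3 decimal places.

Expected counts E_i = n·p_i: 170×0.23 = 39.1, 170×0.22 = 37.4, 170×0.23 = 39.1, 170×0.14 = 23.8, 170×0.18 = 30.6.
cat         O        E   (O−E)²/E
Mon        41     39.1     0.0923
Tue        42     37.4     0.5658
Wed        35     39.1     0.4299
Thu        20     23.8     0.6067
Fri        32     30.6     0.0641
Sum = 1.759

1.759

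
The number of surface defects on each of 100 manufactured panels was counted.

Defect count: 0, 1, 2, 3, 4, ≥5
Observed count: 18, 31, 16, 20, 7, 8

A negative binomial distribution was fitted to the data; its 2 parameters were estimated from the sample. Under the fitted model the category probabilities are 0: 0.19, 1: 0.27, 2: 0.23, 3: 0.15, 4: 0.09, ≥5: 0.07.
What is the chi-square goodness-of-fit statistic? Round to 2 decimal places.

5.03

Expected counts E_i = n·p_i: 100×0.19 = 19, 100×0.27 = 27, 100×0.23 = 23, 100×0.15 = 15, 100×0.09 = 9, 100×0.07 = 7.
0: (18 − 19)²/19 = 1/19 = 0.053
1: (31 − 27)²/27 = 16/27 = 0.593
2: (16 − 23)²/23 = 49/23 = 2.130
3: (20 − 15)²/15 = 25/15 = 1.667
4: (7 − 9)²/9 = 4/9 = 0.444
≥5: (8 − 7)²/7 = 1/7 = 0.143
Sum = 5.03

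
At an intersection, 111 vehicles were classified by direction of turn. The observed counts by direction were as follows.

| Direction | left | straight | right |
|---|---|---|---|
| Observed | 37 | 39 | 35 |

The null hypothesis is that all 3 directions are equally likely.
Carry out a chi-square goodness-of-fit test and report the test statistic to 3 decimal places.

Under H₀ each category has probability 1/3, so each expected count is 111/3 = 37.
χ² = (37−37)²/37 + (39−37)²/37 + (35−37)²/37
   = 0.0000 + 0.1081 + 0.1081
Sum = 0.216

0.216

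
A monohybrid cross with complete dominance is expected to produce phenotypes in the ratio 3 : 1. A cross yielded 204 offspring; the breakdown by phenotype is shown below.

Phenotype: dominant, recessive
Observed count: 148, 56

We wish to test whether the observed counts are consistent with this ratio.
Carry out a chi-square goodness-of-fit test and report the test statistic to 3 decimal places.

0.654

Ratio total = 4. Expected counts: 204×3/4 = 153, 204×1/4 = 51.
cat            O        E   (O−E)²/E
dominant     148      153     0.1634
recessive     56       51     0.4902
Sum = 0.654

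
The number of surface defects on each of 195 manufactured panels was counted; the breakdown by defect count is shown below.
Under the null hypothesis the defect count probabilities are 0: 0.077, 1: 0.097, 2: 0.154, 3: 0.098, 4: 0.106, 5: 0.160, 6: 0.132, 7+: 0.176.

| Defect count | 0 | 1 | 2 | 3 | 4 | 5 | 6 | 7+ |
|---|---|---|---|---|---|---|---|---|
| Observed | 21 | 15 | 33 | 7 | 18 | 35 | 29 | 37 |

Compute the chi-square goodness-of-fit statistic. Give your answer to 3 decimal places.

12.594

Expected counts E_i = n·p_i: 195×0.077 = 15.015, 195×0.097 = 18.915, 195×0.154 = 30.03, 195×0.098 = 19.11, 195×0.106 = 20.67, 195×0.160 = 31.2, 195×0.132 = 25.74, 195×0.176 = 34.32.
cat         O        E   (O−E)²/E
0          21   15.015     2.3856
1          15   18.915     0.8103
2          33    30.03     0.2937
3           7    19.11     7.6741
4          18    20.67     0.3449
5          35     31.2     0.4628
6          29    25.74     0.4129
7+         37    34.32     0.2093
Sum = 12.594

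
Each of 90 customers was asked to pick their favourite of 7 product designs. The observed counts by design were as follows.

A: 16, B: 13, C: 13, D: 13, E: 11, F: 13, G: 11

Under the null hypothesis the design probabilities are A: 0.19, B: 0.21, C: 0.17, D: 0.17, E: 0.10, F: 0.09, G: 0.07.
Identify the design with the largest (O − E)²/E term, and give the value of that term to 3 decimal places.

G, 3.506

Expected counts E_i = n·p_i: 90×0.19 = 17.1, 90×0.21 = 18.9, 90×0.17 = 15.3, 90×0.17 = 15.3, 90×0.10 = 9, 90×0.09 = 8.1, 90×0.07 = 6.3.
χ² = (16−17.1)²/17.1 + (13−18.9)²/18.9 + (13−15.3)²/15.3 + (13−15.3)²/15.3 + (11−9)²/9 + (13−8.1)²/8.1 + (11−6.3)²/6.3
   = 0.0708 + 1.8418 + 0.3458 + 0.3458 + 0.4444 + 2.9642 + 3.5063
The largest term is for G: 3.506.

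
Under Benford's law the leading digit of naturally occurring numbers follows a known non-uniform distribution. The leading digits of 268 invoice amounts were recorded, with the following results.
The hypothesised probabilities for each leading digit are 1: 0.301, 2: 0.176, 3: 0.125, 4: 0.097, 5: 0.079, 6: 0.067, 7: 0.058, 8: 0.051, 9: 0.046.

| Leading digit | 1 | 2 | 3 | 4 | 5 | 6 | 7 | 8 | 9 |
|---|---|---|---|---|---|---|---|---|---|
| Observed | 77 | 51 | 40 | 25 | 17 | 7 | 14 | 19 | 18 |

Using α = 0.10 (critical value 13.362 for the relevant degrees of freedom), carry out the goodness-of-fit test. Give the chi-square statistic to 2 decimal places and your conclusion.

Expected counts E_i = n·p_i: 268×0.301 = 80.668, 268×0.176 = 47.168, 268×0.125 = 33.5, 268×0.097 = 25.996, 268×0.079 = 21.172, 268×0.067 = 17.956, 268×0.058 = 15.544, 268×0.051 = 13.668, 268×0.046 = 12.328.
cat         O        E   (O−E)²/E
1          77   80.668      0.167
2          51   47.168      0.311
3          40     33.5      1.261
4          25   25.996      0.038
5          17   21.172      0.822
6           7   17.956      6.685
7          14   15.544      0.153
8          19   13.668      2.080
9          18   12.328      2.610
Sum = 14.13
df = 8. Since 14.13 > 13.362, we reject H₀.

14.13; reject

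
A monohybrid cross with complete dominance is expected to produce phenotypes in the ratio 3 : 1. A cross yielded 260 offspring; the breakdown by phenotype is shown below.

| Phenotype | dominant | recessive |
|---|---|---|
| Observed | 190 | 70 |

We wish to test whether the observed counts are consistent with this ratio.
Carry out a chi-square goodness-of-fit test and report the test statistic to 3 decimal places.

Ratio total = 4. Expected counts: 260×3/4 = 195, 260×1/4 = 65.
cat            O        E   (O−E)²/E
dominant     190      195     0.1282
recessive     70       65     0.3846
Sum = 0.513

0.513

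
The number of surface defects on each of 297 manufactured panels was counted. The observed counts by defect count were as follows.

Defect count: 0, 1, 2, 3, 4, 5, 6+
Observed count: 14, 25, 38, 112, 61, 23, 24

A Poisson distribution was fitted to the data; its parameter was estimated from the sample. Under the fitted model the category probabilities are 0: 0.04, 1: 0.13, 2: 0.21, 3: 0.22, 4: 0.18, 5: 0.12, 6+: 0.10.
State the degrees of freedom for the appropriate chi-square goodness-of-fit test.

5

There are k = 7 categories and 1 parameter estimated from the data, so df = 7 − 1 − 1 = 5.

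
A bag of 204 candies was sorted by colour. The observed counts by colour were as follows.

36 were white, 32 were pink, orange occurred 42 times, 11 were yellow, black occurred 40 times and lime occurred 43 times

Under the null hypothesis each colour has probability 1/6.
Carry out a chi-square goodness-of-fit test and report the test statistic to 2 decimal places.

21.12

Under H₀ each category has probability 1/6, so each expected count is 204/6 = 34.
cat         O        E   (O−E)²/E
white      36       34      0.118
pink       32       34      0.118
orange     42       34      1.882
yellow     11       34     15.559
black      40       34      1.059
lime       43       34      2.382
Sum = 21.12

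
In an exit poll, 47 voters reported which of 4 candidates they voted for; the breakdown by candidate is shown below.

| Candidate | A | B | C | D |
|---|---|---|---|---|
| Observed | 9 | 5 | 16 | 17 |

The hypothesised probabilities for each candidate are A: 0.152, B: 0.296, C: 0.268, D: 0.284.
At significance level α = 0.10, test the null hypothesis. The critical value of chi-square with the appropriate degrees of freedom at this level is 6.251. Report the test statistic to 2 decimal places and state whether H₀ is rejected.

Expected counts E_i = n·p_i: 47×0.152 = 7.144, 47×0.296 = 13.912, 47×0.268 = 12.596, 47×0.284 = 13.348.
A: (9 − 7.144)²/7.144 = 3.444736/7.144 = 0.482
B: (5 − 13.912)²/13.912 = 79.423744/13.912 = 5.709
C: (16 − 12.596)²/12.596 = 11.587216/12.596 = 0.920
D: (17 − 13.348)²/13.348 = 13.337104/13.348 = 0.999
Sum = 8.11
df = 3. Since 8.11 > 6.251, we reject H₀.

8.11; reject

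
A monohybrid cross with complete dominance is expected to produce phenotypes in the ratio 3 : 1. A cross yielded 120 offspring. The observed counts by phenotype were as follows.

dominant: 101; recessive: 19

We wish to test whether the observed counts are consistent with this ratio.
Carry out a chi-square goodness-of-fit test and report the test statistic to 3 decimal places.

Ratio total = 4. Expected counts: 120×3/4 = 90, 120×1/4 = 30.
cat            O        E   (O−E)²/E
dominant     101       90     1.3444
recessive     19       30     4.0333
Sum = 5.378

5.378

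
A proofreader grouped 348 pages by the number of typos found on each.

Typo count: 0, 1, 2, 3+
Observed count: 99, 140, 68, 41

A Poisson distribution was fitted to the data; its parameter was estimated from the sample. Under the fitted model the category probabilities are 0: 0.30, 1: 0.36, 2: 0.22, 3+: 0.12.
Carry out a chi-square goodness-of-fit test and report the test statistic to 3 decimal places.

Expected counts E_i = n·p_i: 348×0.30 = 104.4, 348×0.36 = 125.28, 348×0.22 = 76.56, 348×0.12 = 41.76.
0: (99 − 104.4)²/104.4 = 29.16/104.4 = 0.2793
1: (140 − 125.28)²/125.28 = 216.6784/125.28 = 1.7296
2: (68 − 76.56)²/76.56 = 73.2736/76.56 = 0.9571
3+: (41 − 41.76)²/41.76 = 0.5776/41.76 = 0.0138
Sum = 2.980

2.980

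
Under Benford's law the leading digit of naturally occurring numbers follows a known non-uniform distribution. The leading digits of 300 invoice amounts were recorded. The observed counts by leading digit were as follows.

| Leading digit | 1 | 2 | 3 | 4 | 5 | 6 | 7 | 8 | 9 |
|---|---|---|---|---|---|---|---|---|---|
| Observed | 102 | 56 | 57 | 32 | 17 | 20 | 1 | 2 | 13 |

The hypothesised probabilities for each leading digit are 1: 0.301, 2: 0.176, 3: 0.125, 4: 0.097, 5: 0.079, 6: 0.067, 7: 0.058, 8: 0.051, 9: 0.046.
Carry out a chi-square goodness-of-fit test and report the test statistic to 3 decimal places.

Expected counts E_i = n·p_i: 300×0.301 = 90.3, 300×0.176 = 52.8, 300×0.125 = 37.5, 300×0.097 = 29.1, 300×0.079 = 23.7, 300×0.067 = 20.1, 300×0.058 = 17.4, 300×0.051 = 15.3, 300×0.046 = 13.8.
cat         O        E   (O−E)²/E
1         102     90.3     1.5159
2          56     52.8     0.1939
3          57     37.5    10.1400
4          32     29.1     0.2890
5          17     23.7     1.8941
6          20     20.1     0.0005
7           1     17.4    15.4575
8           2     15.3    11.5614
9          13     13.8     0.0464
Sum = 41.099

41.099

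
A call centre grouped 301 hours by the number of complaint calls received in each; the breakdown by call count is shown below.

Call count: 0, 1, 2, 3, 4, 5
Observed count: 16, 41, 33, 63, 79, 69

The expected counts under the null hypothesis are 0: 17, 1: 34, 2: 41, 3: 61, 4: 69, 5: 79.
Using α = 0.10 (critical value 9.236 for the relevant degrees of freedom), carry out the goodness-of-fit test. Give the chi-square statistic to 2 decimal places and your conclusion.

0: (16 − 17)²/17 = 1/17 = 0.059
1: (41 − 34)²/34 = 49/34 = 1.441
2: (33 − 41)²/41 = 64/41 = 1.561
3: (63 − 61)²/61 = 4/61 = 0.066
4: (79 − 69)²/69 = 100/69 = 1.449
5: (69 − 79)²/79 = 100/79 = 1.266
Sum = 5.84
df = 5. Since 5.84 < 9.236, we do not reject H₀.

5.84; do not reject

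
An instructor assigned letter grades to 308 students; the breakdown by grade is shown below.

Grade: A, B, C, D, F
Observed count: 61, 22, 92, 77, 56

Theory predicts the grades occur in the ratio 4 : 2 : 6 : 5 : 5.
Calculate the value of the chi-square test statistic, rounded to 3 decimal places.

5.994

Ratio total = 22. Expected counts: 308×4/22 = 56, 308×2/22 = 28, 308×6/22 = 84, 308×5/22 = 70, 308×5/22 = 70.
χ² = (61−56)²/56 + (22−28)²/28 + (92−84)²/84 + (77−70)²/70 + (56−70)²/70
   = 0.4464 + 1.2857 + 0.7619 + 0.7000 + 2.8000
Sum = 5.994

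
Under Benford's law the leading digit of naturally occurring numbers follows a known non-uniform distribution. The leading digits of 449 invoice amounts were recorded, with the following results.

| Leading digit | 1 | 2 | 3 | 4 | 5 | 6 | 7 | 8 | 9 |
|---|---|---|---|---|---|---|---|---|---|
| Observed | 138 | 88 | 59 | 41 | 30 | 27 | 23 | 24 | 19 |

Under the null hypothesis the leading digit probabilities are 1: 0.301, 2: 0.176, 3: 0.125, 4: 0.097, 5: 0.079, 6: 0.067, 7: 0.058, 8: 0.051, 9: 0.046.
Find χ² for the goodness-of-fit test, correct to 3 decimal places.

3.077

Expected counts E_i = n·p_i: 449×0.301 = 135.149, 449×0.176 = 79.024, 449×0.125 = 56.125, 449×0.097 = 43.553, 449×0.079 = 35.471, 449×0.067 = 30.083, 449×0.058 = 26.042, 449×0.051 = 22.899, 449×0.046 = 20.654.
cat         O        E   (O−E)²/E
1         138  135.149     0.0601
2          88   79.024     1.0195
3          59   56.125     0.1473
4          41   43.553     0.1497
5          30   35.471     0.8438
6          27   30.083     0.3160
7          23   26.042     0.3553
8          24   22.899     0.0529
9          19   20.654     0.1325
Sum = 3.077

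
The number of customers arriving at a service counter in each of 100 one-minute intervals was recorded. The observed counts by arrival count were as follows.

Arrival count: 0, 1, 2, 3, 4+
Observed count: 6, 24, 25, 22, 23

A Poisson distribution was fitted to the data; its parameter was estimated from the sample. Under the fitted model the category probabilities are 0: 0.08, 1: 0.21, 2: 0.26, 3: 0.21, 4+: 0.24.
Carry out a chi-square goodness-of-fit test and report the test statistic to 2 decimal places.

1.06

Expected counts E_i = n·p_i: 100×0.08 = 8, 100×0.21 = 21, 100×0.26 = 26, 100×0.21 = 21, 100×0.24 = 24.
0: (6 − 8)²/8 = 4/8 = 0.500
1: (24 − 21)²/21 = 9/21 = 0.429
2: (25 − 26)²/26 = 1/26 = 0.038
3: (22 − 21)²/21 = 1/21 = 0.048
4+: (23 − 24)²/24 = 1/24 = 0.042
Sum = 1.06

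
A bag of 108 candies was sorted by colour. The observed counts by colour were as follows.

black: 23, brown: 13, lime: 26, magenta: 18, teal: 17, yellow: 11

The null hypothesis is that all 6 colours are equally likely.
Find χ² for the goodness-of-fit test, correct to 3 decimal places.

Under H₀ each category has probability 1/6, so each expected count is 108/6 = 18.
χ² = (23−18)²/18 + (13−18)²/18 + (26−18)²/18 + (18−18)²/18 + (17−18)²/18 + (11−18)²/18
   = 1.3889 + 1.3889 + 3.5556 + 0.0000 + 0.0556 + 2.7222
Sum = 9.111

9.111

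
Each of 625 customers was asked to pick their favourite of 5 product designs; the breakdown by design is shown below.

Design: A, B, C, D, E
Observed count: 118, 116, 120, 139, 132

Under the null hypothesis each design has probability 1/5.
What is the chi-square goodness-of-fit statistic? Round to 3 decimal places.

Under H₀ each category has probability 1/5, so each expected count is 625/5 = 125.
χ² = (118−125)²/125 + (116−125)²/125 + (120−125)²/125 + (139−125)²/125 + (132−125)²/125
   = 0.3920 + 0.6480 + 0.2000 + 1.5680 + 0.3920
Sum = 3.200

3.200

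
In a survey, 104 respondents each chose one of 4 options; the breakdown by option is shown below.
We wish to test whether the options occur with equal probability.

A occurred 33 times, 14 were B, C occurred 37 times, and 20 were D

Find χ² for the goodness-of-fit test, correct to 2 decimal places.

Expected count for each of the 4 categories: 104/4 = 26.
χ² = (33−26)²/26 + (14−26)²/26 + (37−26)²/26 + (20−26)²/26
   = 1.885 + 5.538 + 4.654 + 1.385
Sum = 13.46

13.46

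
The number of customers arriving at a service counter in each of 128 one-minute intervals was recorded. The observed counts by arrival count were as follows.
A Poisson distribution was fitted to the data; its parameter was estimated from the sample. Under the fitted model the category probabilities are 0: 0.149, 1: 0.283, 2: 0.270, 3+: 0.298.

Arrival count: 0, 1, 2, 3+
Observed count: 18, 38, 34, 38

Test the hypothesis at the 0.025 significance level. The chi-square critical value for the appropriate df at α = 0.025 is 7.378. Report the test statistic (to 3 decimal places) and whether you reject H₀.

Expected counts E_i = n·p_i: 128×0.149 = 19.072, 128×0.283 = 36.224, 128×0.270 = 34.56, 128×0.298 = 38.144.
χ² = (18−19.072)²/19.072 + (38−36.224)²/36.224 + (34−34.56)²/34.56 + (38−38.144)²/38.144
   = 0.0603 + 0.0871 + 0.0091 + 0.0005
Sum = 0.157
df = 2. Since 0.157 < 7.378, we do not reject H₀.

0.157; do not reject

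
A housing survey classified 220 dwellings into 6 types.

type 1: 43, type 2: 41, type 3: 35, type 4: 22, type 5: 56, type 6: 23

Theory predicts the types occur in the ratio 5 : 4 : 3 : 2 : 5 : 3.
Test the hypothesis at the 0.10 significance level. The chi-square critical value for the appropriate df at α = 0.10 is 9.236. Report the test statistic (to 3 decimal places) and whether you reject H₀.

Ratio total = 22. Expected counts: 220×5/22 = 50, 220×4/22 = 40, 220×3/22 = 30, 220×2/22 = 20, 220×5/22 = 50, 220×3/22 = 30.
cat         O        E   (O−E)²/E
type 1     43       50     0.9800
type 2     41       40     0.0250
type 3     35       30     0.8333
type 4     22       20     0.2000
type 5     56       50     0.7200
type 6     23       30     1.6333
Sum = 4.392
df = 5. Since 4.392 < 9.236, we do not reject H₀.

4.392; do not reject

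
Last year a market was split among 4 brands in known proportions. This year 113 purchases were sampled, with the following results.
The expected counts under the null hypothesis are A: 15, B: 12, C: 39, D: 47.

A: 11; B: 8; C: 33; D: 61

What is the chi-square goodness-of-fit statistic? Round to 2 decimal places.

7.49

cat         O        E   (O−E)²/E
A          11       15      1.067
B           8       12      1.333
C          33       39      0.923
D          61       47      4.170
Sum = 7.49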